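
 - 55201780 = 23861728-79063508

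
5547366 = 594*9339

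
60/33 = 1 + 9/11= 1.82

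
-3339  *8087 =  -27002493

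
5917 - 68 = 5849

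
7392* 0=0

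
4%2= 0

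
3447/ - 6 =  - 575 + 1/2 = - 574.50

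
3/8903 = 3/8903 = 0.00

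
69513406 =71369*974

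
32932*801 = 26378532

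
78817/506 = 78817/506 = 155.76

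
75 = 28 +47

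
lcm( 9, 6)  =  18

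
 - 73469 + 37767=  - 35702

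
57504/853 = 57504/853 = 67.41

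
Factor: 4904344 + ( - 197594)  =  4706750 = 2^1*5^3*67^1*281^1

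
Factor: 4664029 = 191^1*24419^1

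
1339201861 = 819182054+520019807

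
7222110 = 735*9826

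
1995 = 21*95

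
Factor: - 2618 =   -  2^1*7^1*11^1*17^1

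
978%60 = 18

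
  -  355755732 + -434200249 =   -  789955981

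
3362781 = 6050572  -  2687791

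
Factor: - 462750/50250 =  - 67^ ( - 1 )*617^1 = - 617/67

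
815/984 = 815/984 = 0.83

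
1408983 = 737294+671689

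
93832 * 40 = 3753280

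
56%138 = 56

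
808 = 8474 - 7666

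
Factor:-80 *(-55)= 2^4*5^2 * 11^1 = 4400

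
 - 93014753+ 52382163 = - 40632590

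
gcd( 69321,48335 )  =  7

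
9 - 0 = 9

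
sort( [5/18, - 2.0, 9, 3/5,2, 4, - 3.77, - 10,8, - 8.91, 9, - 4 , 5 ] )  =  [ - 10, - 8.91 , - 4, - 3.77, - 2.0 , 5/18,  3/5,2,4, 5, 8 , 9,9 ]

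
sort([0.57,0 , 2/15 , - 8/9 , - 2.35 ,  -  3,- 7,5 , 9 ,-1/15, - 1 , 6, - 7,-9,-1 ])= [ - 9 , - 7 , - 7 , - 3, - 2.35, - 1, - 1, - 8/9 , - 1/15,  0,2/15, 0.57 , 5, 6,9]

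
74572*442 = 32960824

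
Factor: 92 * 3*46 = 2^3*3^1*23^2 =12696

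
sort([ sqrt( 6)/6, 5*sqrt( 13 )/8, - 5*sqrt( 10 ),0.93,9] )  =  [ - 5*sqrt( 10) , sqrt( 6) /6,0.93,5*sqrt(13)/8,9]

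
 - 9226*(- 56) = 516656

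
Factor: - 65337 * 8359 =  - 3^1*13^1*29^1 * 643^1*751^1  =  - 546151983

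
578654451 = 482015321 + 96639130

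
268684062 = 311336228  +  - 42652166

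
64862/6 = 10810 + 1/3 = 10810.33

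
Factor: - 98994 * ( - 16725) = 1655674650  =  2^1 *3^2*5^2*7^1*223^1*2357^1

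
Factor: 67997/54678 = 2^( - 1)*3^( - 1)*13^( - 1)*97^1=97/78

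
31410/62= 506 + 19/31 = 506.61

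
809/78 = 10 +29/78 = 10.37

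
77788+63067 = 140855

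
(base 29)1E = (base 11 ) 3a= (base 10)43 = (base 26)1h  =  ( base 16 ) 2b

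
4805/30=160 + 1/6 = 160.17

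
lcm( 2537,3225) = 190275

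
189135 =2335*81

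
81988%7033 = 4625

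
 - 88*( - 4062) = 357456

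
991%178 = 101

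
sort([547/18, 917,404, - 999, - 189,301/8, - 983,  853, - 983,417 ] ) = [  -  999,- 983,-983, - 189, 547/18,  301/8 , 404, 417, 853,  917] 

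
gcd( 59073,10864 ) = 679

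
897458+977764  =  1875222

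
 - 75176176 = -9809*7664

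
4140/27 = 153 + 1/3 = 153.33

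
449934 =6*74989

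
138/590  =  69/295 = 0.23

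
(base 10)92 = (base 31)2U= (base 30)32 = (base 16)5c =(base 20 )4C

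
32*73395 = 2348640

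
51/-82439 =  - 51/82439 = - 0.00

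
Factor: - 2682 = - 2^1*3^2*149^1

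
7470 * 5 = 37350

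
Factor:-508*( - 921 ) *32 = 14971776= 2^7* 3^1*127^1 * 307^1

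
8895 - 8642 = 253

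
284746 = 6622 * 43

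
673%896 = 673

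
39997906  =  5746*6961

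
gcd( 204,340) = 68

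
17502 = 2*8751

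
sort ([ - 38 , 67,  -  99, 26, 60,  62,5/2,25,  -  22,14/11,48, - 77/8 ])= [  -  99,-38 , - 22 ,- 77/8, 14/11,5/2, 25,26, 48, 60, 62,67 ]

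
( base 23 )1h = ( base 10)40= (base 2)101000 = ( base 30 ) 1A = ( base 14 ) 2c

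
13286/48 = 276+ 19/24 = 276.79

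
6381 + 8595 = 14976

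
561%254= 53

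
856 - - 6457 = 7313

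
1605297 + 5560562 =7165859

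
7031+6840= 13871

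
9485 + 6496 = 15981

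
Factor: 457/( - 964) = -2^(-2)*241^(-1)*457^1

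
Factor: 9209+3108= 109^1*113^1 = 12317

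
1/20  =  1/20 = 0.05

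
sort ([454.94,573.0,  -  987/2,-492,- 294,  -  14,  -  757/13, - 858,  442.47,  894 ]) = [ - 858, - 987/2 , - 492 ,  -  294, - 757/13 , - 14, 442.47, 454.94, 573.0,  894] 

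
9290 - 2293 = 6997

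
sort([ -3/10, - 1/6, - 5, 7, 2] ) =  [-5, - 3/10, - 1/6,2 , 7] 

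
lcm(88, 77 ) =616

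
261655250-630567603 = -368912353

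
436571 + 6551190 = 6987761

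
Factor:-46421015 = -5^1 * 23^1*403661^1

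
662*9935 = 6576970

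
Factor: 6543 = 3^2*727^1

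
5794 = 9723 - 3929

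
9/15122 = 9/15122 = 0.00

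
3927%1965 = 1962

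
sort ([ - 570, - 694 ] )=[ - 694,-570 ] 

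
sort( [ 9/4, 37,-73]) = [-73,9/4,37] 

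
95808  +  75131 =170939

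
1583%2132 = 1583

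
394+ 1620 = 2014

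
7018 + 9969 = 16987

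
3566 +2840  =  6406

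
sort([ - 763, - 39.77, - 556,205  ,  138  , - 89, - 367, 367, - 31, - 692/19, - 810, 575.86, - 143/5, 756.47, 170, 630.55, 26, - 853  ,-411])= [-853, - 810, - 763, - 556, - 411,-367, - 89, - 39.77,-692/19, - 31, - 143/5, 26,138, 170, 205, 367, 575.86,  630.55, 756.47 ] 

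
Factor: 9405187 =11^1 * 79^2*137^1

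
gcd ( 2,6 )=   2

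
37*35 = 1295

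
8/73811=8/73811 =0.00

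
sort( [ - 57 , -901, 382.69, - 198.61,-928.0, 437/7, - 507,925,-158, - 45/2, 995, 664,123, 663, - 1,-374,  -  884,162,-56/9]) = [ - 928.0,-901,  -  884  ,-507, - 374,- 198.61, - 158 , - 57, - 45/2, - 56/9,-1, 437/7, 123,162,382.69, 663,664, 925,995]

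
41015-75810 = -34795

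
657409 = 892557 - 235148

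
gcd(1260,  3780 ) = 1260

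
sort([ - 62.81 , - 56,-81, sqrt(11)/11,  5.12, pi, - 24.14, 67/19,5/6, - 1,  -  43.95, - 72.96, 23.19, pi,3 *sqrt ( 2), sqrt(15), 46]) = [ - 81  ,-72.96,-62.81 , - 56,  -  43.95,-24.14,-1, sqrt(11)/11, 5/6,  pi, pi, 67/19, sqrt( 15), 3*sqrt(2),5.12 , 23.19, 46] 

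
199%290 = 199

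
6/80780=3/40390 = 0.00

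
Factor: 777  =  3^1*7^1*37^1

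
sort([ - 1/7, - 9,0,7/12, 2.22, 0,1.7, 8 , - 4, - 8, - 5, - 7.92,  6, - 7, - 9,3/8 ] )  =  [ - 9, - 9,  -  8,-7.92, - 7 ,-5, - 4, - 1/7,0,0,3/8, 7/12,1.7,2.22,  6,  8] 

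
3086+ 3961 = 7047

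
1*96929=96929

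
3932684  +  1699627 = 5632311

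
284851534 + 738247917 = 1023099451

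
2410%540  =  250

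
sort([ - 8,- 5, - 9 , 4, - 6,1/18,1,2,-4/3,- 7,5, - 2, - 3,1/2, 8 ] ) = [-9, - 8 , - 7,- 6, -5, - 3, - 2, - 4/3,1/18,1/2, 1,  2,4,5 , 8 ]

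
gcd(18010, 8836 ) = 2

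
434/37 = 434/37 = 11.73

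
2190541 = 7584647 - 5394106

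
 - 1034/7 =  - 148 + 2/7 = - 147.71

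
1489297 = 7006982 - 5517685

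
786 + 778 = 1564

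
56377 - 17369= 39008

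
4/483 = 4/483 = 0.01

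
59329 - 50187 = 9142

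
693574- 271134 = 422440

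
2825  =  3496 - 671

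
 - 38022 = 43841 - 81863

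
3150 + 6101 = 9251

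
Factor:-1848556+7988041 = 6139485 = 3^2*5^1*11^1*79^1*157^1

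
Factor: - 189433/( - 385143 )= 3^(- 1) * 11^(-2 )*1061^(  -  1) * 189433^1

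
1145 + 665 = 1810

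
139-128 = 11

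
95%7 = 4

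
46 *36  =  1656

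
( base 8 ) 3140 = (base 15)73c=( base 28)228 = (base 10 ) 1632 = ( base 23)31m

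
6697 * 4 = 26788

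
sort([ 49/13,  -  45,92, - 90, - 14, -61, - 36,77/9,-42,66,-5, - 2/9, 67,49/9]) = [ - 90, - 61 , - 45, - 42, - 36, - 14, - 5, - 2/9,49/13,49/9,77/9,66,67,92]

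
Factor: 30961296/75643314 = 5160216/12607219 = 2^3*3^1*211^1*1019^1*1459^( - 1 )*8641^( - 1) 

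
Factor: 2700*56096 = 151459200 = 2^7*3^3 * 5^2*1753^1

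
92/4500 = 23/1125 = 0.02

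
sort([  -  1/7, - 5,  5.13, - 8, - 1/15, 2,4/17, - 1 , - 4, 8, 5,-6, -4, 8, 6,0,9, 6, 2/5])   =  [ - 8,-6, - 5,  -  4, - 4,- 1,-1/7,- 1/15, 0, 4/17, 2/5, 2,  5, 5.13, 6,6 , 8, 8,9] 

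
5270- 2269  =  3001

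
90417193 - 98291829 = -7874636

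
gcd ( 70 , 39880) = 10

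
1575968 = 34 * 46352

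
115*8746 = 1005790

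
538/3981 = 538/3981 = 0.14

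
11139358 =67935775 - 56796417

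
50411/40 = 50411/40=1260.28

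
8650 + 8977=17627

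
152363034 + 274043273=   426406307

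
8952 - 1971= 6981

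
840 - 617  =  223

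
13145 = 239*55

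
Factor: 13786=2^1*61^1*113^1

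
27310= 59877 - 32567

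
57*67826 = 3866082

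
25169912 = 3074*8188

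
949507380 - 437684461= 511822919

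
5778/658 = 2889/329 = 8.78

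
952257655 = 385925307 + 566332348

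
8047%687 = 490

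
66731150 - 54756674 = 11974476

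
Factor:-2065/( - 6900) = 413/1380= 2^( - 2)*3^ ( - 1) *5^( - 1)*7^1*23^(-1 ) * 59^1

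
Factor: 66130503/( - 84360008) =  - 2^( - 3)*3^1*131^1*191^1* 223^( - 1 )*881^1*47287^( - 1 )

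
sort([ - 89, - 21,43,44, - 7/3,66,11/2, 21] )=[-89, - 21,- 7/3,11/2,21,43, 44,  66]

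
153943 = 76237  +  77706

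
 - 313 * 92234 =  - 28869242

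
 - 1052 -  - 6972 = 5920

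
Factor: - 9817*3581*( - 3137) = 110280221749=3137^1*3581^1*9817^1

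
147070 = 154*955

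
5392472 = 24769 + 5367703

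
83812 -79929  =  3883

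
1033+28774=29807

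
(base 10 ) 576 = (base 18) 1E0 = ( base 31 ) II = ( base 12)400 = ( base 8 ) 1100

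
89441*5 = 447205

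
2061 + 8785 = 10846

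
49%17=15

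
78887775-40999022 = 37888753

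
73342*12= 880104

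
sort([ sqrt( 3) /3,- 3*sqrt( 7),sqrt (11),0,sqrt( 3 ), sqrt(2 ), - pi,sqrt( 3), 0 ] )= [ - 3*sqrt(7), - pi,  0, 0,sqrt (3 )/3,sqrt( 2),sqrt( 3),sqrt( 3 ), sqrt(11)]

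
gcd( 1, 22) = 1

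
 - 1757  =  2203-3960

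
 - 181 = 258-439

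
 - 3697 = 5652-9349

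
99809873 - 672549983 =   -  572740110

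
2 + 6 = 8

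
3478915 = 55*63253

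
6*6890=41340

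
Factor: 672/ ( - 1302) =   -  2^4*31^(-1) = -16/31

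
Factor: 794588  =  2^2*198647^1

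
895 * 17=15215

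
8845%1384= 541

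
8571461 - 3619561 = 4951900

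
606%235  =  136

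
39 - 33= 6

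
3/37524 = 1/12508 = 0.00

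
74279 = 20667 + 53612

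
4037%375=287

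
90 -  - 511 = 601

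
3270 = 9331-6061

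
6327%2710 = 907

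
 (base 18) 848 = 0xa70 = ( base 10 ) 2672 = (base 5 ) 41142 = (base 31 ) 2o6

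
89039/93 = 89039/93 =957.41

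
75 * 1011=75825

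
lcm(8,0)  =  0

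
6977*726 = 5065302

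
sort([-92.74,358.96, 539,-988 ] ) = [ - 988,  -  92.74,358.96, 539 ]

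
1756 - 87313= - 85557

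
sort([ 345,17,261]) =[ 17,  261, 345] 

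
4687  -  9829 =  - 5142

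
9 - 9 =0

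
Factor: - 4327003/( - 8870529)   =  3^( - 1)*19^1*29^1 *109^( -1)*7853^1 * 27127^( - 1)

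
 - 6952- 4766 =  - 11718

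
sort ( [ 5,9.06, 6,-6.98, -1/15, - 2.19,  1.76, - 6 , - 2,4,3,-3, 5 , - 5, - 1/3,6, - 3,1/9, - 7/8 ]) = [ - 6.98, - 6, - 5, - 3, - 3, - 2.19, - 2, - 7/8, - 1/3, - 1/15, 1/9, 1.76,3 , 4, 5,5,  6,6, 9.06 ] 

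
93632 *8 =749056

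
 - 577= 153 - 730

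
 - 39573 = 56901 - 96474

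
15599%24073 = 15599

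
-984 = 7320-8304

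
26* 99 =2574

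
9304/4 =2326 = 2326.00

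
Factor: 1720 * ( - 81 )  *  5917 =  - 824356440= - 2^3*3^4*5^1 * 43^1*61^1*97^1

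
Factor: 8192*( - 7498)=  - 61423616 =- 2^14*23^1*163^1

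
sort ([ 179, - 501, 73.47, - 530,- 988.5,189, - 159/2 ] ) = [-988.5, -530,  -  501, - 159/2, 73.47,179,189]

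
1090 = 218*5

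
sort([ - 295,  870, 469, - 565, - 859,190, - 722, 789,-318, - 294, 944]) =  [  -  859, - 722, - 565, - 318, - 295,  -  294,  190, 469,  789, 870 , 944 ] 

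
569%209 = 151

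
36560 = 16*2285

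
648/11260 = 162/2815 = 0.06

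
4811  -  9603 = - 4792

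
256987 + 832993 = 1089980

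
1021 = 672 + 349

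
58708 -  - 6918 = 65626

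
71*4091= 290461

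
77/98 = 11/14 = 0.79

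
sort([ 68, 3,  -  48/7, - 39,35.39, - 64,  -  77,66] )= [ - 77, - 64, - 39, - 48/7, 3, 35.39,66,68 ]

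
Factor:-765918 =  -2^1*3^2*17^1 * 2503^1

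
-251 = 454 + -705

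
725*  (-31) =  - 22475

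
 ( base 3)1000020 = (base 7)2100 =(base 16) 2df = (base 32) MV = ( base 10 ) 735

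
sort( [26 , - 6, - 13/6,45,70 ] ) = [ -6,-13/6,26,45,70 ] 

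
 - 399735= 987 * (  -  405) 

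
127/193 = 127/193 = 0.66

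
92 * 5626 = 517592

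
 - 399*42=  - 16758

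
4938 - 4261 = 677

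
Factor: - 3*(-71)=213  =  3^1*71^1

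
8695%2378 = 1561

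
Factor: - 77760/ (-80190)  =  2^5 * 3^(  -  1)*11^( - 1)   =  32/33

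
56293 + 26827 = 83120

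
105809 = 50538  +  55271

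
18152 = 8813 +9339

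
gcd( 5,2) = 1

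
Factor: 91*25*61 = 138775 = 5^2*7^1*13^1*61^1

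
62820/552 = 113  +  37/46 = 113.80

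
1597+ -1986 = -389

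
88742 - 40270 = 48472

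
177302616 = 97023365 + 80279251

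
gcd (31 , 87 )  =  1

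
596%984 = 596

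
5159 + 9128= 14287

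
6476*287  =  1858612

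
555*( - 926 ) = -513930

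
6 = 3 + 3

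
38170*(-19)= - 725230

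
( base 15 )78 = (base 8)161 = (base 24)4H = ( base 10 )113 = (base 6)305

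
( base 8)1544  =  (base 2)1101100100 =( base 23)1eh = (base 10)868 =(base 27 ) 154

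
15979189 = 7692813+8286376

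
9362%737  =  518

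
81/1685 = 81/1685=0.05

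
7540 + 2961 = 10501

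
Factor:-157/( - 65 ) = 5^ ( - 1)*13^( - 1)*157^1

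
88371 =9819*9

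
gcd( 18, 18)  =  18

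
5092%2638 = 2454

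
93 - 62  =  31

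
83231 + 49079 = 132310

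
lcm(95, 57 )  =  285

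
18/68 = 9/34=   0.26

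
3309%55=9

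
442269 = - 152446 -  - 594715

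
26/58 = 13/29 = 0.45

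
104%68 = 36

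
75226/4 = 18806 + 1/2=18806.50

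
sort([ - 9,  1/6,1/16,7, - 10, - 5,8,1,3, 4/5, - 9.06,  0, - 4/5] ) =[ -10, - 9.06,  -  9, -5, -4/5,0,1/16,1/6,4/5, 1, 3,7, 8 ]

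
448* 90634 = 40604032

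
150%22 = 18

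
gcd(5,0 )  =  5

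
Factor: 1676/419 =4 = 2^2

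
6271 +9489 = 15760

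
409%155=99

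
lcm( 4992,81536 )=244608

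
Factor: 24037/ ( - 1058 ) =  - 2^(-1)*13^1*23^(-2)*43^2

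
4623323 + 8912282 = 13535605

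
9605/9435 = 113/111 = 1.02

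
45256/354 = 22628/177=127.84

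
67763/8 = 8470 + 3/8 = 8470.38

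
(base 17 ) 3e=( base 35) 1u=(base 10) 65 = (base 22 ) 2l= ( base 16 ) 41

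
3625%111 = 73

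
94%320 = 94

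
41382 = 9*4598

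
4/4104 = 1/1026 = 0.00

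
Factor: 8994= 2^1*3^1*1499^1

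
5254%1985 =1284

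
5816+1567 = 7383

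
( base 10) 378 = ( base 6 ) 1430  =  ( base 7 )1050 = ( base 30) ci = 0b101111010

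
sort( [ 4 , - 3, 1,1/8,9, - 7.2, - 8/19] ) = [ - 7.2, - 3, - 8/19 , 1/8, 1, 4,9 ]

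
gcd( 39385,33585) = 5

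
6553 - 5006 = 1547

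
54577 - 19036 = 35541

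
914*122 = 111508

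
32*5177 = 165664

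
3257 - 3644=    -387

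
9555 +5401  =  14956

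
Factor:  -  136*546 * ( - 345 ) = 2^4*3^2*5^1*7^1 * 13^1*17^1*23^1 = 25618320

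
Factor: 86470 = 2^1*5^1*8647^1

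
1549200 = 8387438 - 6838238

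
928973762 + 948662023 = 1877635785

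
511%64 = 63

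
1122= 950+172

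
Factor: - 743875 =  - 5^3*11^1*541^1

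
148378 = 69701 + 78677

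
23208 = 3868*6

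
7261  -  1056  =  6205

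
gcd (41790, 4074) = 42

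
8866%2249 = 2119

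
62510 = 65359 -2849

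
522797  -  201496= 321301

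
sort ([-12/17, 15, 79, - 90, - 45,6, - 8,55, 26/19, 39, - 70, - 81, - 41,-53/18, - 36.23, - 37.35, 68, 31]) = [  -  90, - 81, - 70, -45,- 41, - 37.35 , - 36.23 ,  -  8, - 53/18,-12/17, 26/19, 6 , 15, 31, 39,55, 68 , 79]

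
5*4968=24840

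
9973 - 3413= 6560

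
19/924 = 19/924  =  0.02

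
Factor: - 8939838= - 2^1*3^1*1489973^1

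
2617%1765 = 852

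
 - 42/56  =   - 1+1/4= -0.75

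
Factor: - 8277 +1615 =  - 2^1*3331^1 = -  6662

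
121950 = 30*4065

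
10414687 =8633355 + 1781332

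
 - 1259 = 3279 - 4538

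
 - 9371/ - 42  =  9371/42 = 223.12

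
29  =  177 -148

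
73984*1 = 73984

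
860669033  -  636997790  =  223671243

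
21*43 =903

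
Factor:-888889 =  - 67^1*13267^1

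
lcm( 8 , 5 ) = 40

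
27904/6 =4650 + 2/3  =  4650.67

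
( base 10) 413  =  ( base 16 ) 19D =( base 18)14h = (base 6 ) 1525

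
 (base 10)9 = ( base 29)9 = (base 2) 1001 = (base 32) 9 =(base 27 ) 9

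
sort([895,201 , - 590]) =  [ - 590, 201,895] 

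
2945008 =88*33466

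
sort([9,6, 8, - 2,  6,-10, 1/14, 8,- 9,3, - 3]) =[ - 10, - 9, - 3, - 2,  1/14,3 , 6,6 , 8,  8, 9]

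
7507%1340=807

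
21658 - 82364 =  - 60706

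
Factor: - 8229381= - 3^1* 163^1 *16829^1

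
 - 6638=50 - 6688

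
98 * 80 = 7840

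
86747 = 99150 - 12403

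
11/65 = 11/65  =  0.17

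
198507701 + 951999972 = 1150507673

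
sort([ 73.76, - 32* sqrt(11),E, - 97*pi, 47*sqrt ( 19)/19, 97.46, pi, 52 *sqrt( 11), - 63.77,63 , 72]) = [ - 97*pi, - 32 * sqrt (11), - 63.77, E, pi,47*sqrt(19) /19, 63,72, 73.76, 97.46, 52* sqrt ( 11)]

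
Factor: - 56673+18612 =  - 38061 = - 3^2*4229^1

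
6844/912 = 7 + 115/228  =  7.50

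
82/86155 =82/86155 = 0.00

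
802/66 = 401/33 = 12.15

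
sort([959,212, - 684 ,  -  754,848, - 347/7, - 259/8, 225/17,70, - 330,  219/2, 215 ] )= [-754, - 684,-330,-347/7,-259/8, 225/17,70, 219/2, 212, 215, 848, 959] 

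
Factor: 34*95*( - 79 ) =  - 2^1*5^1* 17^1 *19^1*79^1 = -255170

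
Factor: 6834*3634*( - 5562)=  - 2^3*3^4*17^1*23^1 * 67^1*79^1*103^1= - 138130912872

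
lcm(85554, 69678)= 6758766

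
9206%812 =274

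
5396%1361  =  1313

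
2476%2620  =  2476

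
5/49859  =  5/49859 = 0.00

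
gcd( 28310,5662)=5662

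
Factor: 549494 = 2^1*11^1*24977^1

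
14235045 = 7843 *1815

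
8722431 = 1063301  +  7659130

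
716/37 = 19+13/37 = 19.35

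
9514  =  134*71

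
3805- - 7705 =11510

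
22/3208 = 11/1604 = 0.01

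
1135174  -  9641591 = - 8506417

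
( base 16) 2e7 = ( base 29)PI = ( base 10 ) 743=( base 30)on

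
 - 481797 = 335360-817157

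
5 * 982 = 4910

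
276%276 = 0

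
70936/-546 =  - 130+22/273 =-129.92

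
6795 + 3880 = 10675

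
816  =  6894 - 6078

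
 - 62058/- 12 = 10343/2 =5171.50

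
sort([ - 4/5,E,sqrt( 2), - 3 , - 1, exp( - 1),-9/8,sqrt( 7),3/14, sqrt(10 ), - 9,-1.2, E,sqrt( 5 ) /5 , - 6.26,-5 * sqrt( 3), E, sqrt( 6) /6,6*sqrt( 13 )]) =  [-9, - 5*sqrt( 3), - 6.26, - 3 ,- 1.2,  -  9/8, - 1, - 4/5, 3/14 , exp(-1),  sqrt(6)/6 , sqrt( 5 ) /5, sqrt( 2 ),sqrt( 7), E,  E, E, sqrt( 10) , 6*sqrt( 13 )]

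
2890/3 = 963  +  1/3 = 963.33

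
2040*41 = 83640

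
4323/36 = 1441/12  =  120.08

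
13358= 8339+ 5019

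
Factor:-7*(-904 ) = 6328= 2^3*7^1 * 113^1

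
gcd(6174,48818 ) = 14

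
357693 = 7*51099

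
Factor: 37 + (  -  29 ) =2^3 = 8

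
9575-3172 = 6403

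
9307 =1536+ 7771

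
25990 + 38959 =64949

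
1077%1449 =1077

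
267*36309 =9694503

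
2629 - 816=1813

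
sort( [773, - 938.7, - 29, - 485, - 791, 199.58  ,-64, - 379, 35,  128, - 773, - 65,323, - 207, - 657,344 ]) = [ - 938.7, - 791,-773, - 657,-485, - 379, - 207,-65,- 64, - 29, 35, 128, 199.58,323, 344, 773 ]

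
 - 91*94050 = - 8558550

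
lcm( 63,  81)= 567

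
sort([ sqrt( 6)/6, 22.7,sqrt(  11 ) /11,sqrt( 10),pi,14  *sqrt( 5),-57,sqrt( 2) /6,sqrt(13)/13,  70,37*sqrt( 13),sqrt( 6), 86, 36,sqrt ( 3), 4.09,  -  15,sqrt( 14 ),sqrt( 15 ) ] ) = [ - 57, - 15, sqrt( 2)/6,sqrt( 13)/13,sqrt( 11)/11,sqrt(6)/6 , sqrt(3),sqrt( 6 ),pi, sqrt ( 10 )  ,  sqrt(14),  sqrt( 15),4.09,22.7,14*sqrt( 5),36,70,86,37*sqrt( 13) ]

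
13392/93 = 144=144.00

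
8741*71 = 620611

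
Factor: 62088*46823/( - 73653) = -969048808/24551=- 2^3*7^1*13^1*199^1*6689^1*24551^( - 1) 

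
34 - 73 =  - 39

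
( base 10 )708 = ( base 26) 116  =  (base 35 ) k8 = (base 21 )1cf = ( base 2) 1011000100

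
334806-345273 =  - 10467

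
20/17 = 1 + 3/17 = 1.18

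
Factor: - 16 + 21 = 5= 5^1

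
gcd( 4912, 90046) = 2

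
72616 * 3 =217848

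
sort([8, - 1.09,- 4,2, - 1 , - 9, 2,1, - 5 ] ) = [ - 9, - 5, - 4 , - 1.09 , - 1, 1 , 2, 2 , 8 ]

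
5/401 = 5/401 = 0.01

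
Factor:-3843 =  - 3^2*7^1* 61^1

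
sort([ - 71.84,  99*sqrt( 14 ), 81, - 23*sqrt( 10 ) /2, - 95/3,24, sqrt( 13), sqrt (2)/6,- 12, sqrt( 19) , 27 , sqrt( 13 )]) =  [ - 71.84, - 23*sqrt( 10 )/2,- 95/3, - 12,sqrt (2 )/6, sqrt ( 13),sqrt (13),sqrt( 19),24 , 27,81,99*sqrt( 14 ) ]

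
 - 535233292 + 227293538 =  - 307939754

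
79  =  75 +4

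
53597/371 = 53597/371 = 144.47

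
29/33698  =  1/1162 = 0.00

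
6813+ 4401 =11214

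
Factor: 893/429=3^(-1)*11^( - 1)*13^ ( - 1)*19^1*47^1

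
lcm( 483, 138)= 966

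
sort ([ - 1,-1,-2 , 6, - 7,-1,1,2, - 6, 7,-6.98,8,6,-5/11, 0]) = [  -  7, -6.98, - 6, - 2, - 1, - 1, - 1, - 5/11,0,  1,  2,6,6,7,8]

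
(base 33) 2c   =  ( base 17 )4A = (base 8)116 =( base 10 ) 78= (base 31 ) 2G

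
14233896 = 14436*986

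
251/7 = 35 + 6/7 = 35.86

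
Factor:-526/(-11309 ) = 2^1 * 43^( - 1 )  =  2/43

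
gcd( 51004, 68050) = 2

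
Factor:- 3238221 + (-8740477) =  -11978698   =  - 2^1*5989349^1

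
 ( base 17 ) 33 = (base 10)54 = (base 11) 4a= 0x36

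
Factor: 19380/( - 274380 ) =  - 19/269 =-19^1*269^( - 1) 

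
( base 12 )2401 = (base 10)4033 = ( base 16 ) fc1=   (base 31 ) 463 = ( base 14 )1681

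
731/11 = 731/11 = 66.45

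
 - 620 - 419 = -1039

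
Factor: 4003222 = 2^1 * 2001611^1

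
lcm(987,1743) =81921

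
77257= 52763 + 24494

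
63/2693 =63/2693 =0.02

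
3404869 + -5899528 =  - 2494659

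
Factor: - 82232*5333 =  - 438543256 =- 2^3 * 19^1*541^1*5333^1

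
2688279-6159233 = -3470954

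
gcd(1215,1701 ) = 243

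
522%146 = 84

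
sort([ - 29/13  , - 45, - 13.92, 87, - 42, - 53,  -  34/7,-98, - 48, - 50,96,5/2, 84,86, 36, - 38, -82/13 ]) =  [ - 98, - 53, - 50, -48,-45 , - 42,-38, - 13.92, - 82/13, - 34/7, - 29/13, 5/2,36,84,86,87,96]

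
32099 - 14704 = 17395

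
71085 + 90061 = 161146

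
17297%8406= 485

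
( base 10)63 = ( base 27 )29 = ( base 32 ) 1V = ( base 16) 3F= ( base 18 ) 39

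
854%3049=854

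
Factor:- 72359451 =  - 3^2*8039939^1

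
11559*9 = 104031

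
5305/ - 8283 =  - 5305/8283 = -0.64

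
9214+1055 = 10269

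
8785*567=4981095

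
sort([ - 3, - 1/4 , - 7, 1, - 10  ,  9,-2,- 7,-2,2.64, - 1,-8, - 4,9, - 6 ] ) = [-10, - 8, - 7,-7, - 6 ,-4 ,-3, - 2, - 2, - 1, - 1/4 , 1,  2.64,9, 9]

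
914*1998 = 1826172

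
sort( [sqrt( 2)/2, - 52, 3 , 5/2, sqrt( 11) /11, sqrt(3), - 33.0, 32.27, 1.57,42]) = [ -52 , - 33.0,sqrt( 11 ) /11, sqrt(2 ) /2,1.57 , sqrt( 3 ), 5/2,3,32.27,42 ]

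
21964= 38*578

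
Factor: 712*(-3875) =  - 2^3*5^3*31^1*89^1 = - 2759000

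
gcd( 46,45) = 1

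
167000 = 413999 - 246999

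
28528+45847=74375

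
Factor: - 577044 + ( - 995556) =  - 2^3*3^1*5^2*2621^1 = - 1572600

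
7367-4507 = 2860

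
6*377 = 2262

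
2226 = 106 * 21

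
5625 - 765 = 4860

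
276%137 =2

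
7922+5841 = 13763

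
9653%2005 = 1633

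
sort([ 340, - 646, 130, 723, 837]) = [ - 646,130,  340,723, 837 ]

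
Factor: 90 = 2^1*3^2*5^1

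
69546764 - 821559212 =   -  752012448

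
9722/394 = 4861/197 = 24.68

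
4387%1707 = 973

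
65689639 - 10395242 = 55294397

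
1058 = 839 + 219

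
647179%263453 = 120273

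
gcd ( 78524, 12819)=1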